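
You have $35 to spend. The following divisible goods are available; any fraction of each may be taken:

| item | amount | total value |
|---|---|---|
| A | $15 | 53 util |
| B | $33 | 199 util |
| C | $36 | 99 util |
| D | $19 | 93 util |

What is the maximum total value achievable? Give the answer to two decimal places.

Take in order of value per unit:
- B (199/33 per unit): all 33 → value 199, running total 199.00
- D (93/19 per unit): 2 of 19 → value 2×93/19 = 9.7895, running total 208.79
Total 208.79.

208.79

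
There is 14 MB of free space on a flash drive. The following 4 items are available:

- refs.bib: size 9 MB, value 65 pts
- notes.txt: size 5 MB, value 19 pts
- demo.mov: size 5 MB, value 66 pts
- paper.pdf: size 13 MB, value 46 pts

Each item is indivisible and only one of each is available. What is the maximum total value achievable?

131 pts

Check high-value combinations within 14 MB:
- refs.bib+demo.mov: size 9+5=14, value 65+66=131
- notes.txt+demo.mov: size 5+5=10, value 19+66=85
- refs.bib+notes.txt: size 9+5=14, value 65+19=84
Best: 131 pts.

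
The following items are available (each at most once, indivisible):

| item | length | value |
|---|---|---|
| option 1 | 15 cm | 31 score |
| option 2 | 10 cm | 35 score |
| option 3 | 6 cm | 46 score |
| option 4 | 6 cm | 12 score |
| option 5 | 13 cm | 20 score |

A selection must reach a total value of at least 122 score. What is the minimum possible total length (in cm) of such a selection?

Subsets with value ≥ 122, sorted by total length:
- option 1+option 2+option 3+option 4: length 37, value 124
- option 1+option 2+option 3+option 5: length 44, value 132
- option 1+option 2+option 3+option 4+option 5: length 50, value 144
Minimum length: 37 cm.

37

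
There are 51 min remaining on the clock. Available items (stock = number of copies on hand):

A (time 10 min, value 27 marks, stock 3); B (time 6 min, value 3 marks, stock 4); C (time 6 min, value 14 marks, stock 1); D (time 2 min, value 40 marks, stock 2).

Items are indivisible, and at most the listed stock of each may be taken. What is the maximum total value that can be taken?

178 marks

Top feasible selections:
- 3×A + 1×B + 1×C + 2×D: time 46, value 178
- 3×A + 1×C + 2×D: time 40, value 175
- 3×A + 2×B + 2×D: time 46, value 167
Best: 178 marks.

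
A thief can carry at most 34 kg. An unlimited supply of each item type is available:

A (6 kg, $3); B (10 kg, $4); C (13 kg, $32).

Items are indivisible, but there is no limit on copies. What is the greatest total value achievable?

$67

Best value-per-unit is C at 32/13; filling with it alone gives 2×32 = 64.
Optimal mix: 1×A + 2×C → weight 32, value 67.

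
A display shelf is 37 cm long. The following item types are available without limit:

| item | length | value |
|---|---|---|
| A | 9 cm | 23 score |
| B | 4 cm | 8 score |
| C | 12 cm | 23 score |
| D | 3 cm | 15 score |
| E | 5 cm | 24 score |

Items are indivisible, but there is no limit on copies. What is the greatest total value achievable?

183 score

Best value-per-unit is D at 15/3; filling with it alone gives 12×15 = 180.
Optimal mix: 9×D + 2×E → length 37, value 183.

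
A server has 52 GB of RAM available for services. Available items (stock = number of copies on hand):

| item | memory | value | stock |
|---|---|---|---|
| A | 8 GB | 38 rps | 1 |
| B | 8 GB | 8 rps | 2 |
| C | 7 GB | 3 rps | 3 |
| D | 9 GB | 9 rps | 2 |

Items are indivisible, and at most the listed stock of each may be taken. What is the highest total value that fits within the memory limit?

75 rps

Best selections within memory 52 and stock limits:
- 1×A + 2×B + 1×C + 2×D: memory 49, value 75
- 1×A + 2×B + 2×D: memory 42, value 72
- 1×A + 1×B + 2×C + 2×D: memory 48, value 70
- 1×A + 2×B + 2×C + 1×D: memory 47, value 69
Best: 75 rps.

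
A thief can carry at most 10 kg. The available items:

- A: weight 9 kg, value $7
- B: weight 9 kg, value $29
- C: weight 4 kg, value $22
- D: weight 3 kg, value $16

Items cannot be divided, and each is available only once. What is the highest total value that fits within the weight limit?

$38

This is a 0/1 knapsack; check combinations near the capacity.
- C+D: weight 4+3=7, value 22+16=38
- B: weight 9, value 29
- C: weight 4, value 22
- D: weight 3, value 16
Best: $38.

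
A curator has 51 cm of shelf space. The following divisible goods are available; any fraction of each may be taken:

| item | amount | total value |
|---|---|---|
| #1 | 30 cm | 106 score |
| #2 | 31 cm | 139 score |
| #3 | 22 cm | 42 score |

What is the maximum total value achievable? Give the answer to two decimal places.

209.67

Take in order of value per unit:
- #2 (139/31 per unit): all 31 → value 139, running total 139.00
- #1 (106/30 per unit): 20 of 30 → value 20×106/30 = 70.6667, running total 209.67
Total 209.67.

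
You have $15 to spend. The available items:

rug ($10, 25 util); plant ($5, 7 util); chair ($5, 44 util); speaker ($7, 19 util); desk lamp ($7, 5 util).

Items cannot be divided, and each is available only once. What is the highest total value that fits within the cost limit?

This is a 0/1 knapsack; check combinations near the capacity.
- rug+chair: cost 10+5=15, value 25+44=69
- chair+speaker: cost 5+7=12, value 44+19=63
- plant+chair: cost 5+5=10, value 7+44=51
- chair+desk lamp: cost 5+7=12, value 44+5=49
Best: 69 util.

69 util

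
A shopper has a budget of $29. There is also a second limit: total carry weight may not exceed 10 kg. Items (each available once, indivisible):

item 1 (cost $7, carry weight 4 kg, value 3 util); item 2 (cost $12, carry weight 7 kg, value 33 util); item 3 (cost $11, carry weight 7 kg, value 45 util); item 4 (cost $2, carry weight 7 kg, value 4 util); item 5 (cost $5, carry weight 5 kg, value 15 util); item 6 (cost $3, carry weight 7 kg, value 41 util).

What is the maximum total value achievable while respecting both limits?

45 util

Feasible sets respecting both limits:
- item 3: cost 11, carry weight 7, value 45
- item 6: cost 3, carry weight 7, value 41
- item 2: cost 12, carry weight 7, value 33
Best: 45 util.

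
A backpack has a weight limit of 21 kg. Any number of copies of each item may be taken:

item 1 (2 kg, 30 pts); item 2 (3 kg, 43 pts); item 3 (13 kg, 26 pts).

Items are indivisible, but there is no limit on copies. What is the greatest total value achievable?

313 pts

Best value-per-unit is item 1 at 30/2; filling with it alone gives 10×30 = 300.
Optimal mix: 9×item 1 + 1×item 2 → weight 21, value 313.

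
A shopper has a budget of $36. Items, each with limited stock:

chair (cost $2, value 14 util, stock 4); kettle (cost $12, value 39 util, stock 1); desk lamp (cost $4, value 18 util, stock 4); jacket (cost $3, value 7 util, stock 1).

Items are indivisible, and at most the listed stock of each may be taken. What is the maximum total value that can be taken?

167 util

Best selections within cost 36 and stock limits:
- 4×chair + 1×kettle + 4×desk lamp: cost 36, value 167
- 4×chair + 1×kettle + 3×desk lamp + 1×jacket: cost 35, value 156
- 3×chair + 1×kettle + 4×desk lamp: cost 34, value 153
- 4×chair + 1×kettle + 3×desk lamp: cost 32, value 149
Best: 167 util.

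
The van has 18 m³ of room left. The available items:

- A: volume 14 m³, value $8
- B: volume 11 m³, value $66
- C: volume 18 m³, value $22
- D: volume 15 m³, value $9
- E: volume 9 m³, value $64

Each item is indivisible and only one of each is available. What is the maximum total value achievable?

Check high-value combinations within 18 m³:
- B: volume 11, value 66
- E: volume 9, value 64
- C: volume 18, value 22
- D: volume 15, value 9
Best: $66.

$66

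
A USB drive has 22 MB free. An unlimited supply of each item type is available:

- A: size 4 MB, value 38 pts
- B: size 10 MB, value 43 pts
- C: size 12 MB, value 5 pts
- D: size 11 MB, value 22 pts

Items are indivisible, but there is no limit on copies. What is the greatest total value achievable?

Best value-per-unit is A at 38/4, and filling with it alone uses size 5×4=20. No mix of the others beats 5×38 = 190.

190 pts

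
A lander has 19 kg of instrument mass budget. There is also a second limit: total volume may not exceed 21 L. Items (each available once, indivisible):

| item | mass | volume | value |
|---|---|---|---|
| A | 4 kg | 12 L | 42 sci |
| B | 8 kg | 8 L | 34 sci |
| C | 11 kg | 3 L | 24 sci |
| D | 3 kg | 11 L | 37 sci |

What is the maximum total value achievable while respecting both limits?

Feasible sets respecting both limits:
- A+B: mass 12, volume 20, value 76
- B+D: mass 11, volume 19, value 71
- A+C: mass 15, volume 15, value 66
- C+D: mass 14, volume 14, value 61
Best: 76 sci.

76 sci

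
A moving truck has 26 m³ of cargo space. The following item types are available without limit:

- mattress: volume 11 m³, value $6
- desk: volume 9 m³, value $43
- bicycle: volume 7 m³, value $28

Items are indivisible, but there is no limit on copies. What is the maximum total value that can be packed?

Best value-per-unit is desk at 43/9; filling with it alone gives 2×43 = 86.
Optimal mix: 2×desk + 1×bicycle → volume 25, value 114.

$114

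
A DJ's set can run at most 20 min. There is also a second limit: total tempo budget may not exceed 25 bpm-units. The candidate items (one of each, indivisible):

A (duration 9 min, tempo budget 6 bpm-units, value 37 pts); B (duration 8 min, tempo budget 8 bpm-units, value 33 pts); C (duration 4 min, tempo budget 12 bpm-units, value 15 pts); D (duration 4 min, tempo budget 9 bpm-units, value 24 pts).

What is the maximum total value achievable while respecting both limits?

70 pts

Feasible sets respecting both limits:
- A+B: duration 17, tempo budget 14, value 70
- A+D: duration 13, tempo budget 15, value 61
- B+D: duration 12, tempo budget 17, value 57
- A+C: duration 13, tempo budget 18, value 52
Best: 70 pts.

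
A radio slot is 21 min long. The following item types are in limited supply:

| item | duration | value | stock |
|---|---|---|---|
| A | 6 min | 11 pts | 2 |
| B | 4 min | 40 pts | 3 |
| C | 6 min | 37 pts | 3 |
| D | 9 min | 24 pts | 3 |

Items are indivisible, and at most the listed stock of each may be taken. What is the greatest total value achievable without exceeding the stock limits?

Best selections within duration 21 and stock limits:
- 3×B + 1×C: duration 18, value 157
- 2×B + 2×C: duration 20, value 154
- 3×B + 1×D: duration 21, value 144
- 1×A + 3×B: duration 18, value 131
Best: 157 pts.

157 pts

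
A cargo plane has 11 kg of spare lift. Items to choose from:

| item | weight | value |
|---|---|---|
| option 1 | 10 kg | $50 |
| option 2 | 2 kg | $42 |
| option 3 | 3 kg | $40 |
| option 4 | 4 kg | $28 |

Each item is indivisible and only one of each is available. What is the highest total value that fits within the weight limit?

This is a 0/1 knapsack; check combinations near the capacity.
- option 2+option 3+option 4: weight 2+3+4=9, value 42+40+28=110
- option 2+option 3: weight 2+3=5, value 42+40=82
- option 2+option 4: weight 2+4=6, value 42+28=70
- option 3+option 4: weight 3+4=7, value 40+28=68
- option 1: weight 10, value 50
Best: $110.

$110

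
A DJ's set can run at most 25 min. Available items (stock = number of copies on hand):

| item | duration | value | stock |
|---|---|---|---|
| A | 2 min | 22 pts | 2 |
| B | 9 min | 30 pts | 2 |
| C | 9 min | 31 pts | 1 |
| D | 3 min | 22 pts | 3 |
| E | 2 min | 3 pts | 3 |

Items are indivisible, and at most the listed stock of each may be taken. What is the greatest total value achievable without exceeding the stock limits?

Top feasible selections:
- 2×A + 1×C + 3×D + 1×E: duration 24, value 144
- 2×A + 1×B + 3×D + 1×E: duration 24, value 143
Best: 144 pts.

144 pts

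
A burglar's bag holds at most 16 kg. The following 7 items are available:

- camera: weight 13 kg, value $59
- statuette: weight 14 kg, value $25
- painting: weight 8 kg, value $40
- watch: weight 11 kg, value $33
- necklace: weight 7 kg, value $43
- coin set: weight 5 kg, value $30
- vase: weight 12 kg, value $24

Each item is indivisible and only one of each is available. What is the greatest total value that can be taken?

$83

This is a 0/1 knapsack; check combinations near the capacity.
- painting+necklace: weight 8+7=15, value 40+43=83
- necklace+coin set: weight 7+5=12, value 43+30=73
- painting+coin set: weight 8+5=13, value 40+30=70
- watch+coin set: weight 11+5=16, value 33+30=63
Best: $83.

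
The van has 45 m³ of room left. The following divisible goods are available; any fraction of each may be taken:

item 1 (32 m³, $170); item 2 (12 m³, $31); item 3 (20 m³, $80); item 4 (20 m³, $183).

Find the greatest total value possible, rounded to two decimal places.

Take in order of value per unit:
- item 4 (183/20 per unit): all 20 → value 183, running total 183.00
- item 1 (170/32 per unit): 25 of 32 → value 25×170/32 = 132.8125, running total 315.81
Total 315.81.

315.81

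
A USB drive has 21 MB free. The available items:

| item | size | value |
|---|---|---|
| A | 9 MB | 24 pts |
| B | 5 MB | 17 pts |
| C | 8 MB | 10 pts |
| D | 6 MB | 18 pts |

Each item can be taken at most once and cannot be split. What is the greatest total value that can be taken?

This is a 0/1 knapsack; check combinations near the capacity.
- A+B+D: size 9+5+6=20, value 24+17+18=59
- B+C+D: size 5+8+6=19, value 17+10+18=45
- A+D: size 9+6=15, value 24+18=42
- A+B: size 9+5=14, value 24+17=41
Best: 59 pts.

59 pts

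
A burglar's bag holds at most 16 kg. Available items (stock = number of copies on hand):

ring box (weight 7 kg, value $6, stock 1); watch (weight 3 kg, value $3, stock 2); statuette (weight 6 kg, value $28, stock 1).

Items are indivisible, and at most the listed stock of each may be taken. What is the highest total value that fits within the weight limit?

$37

Best selections within weight 16 and stock limits:
- 1×ring box + 1×watch + 1×statuette: weight 16, value 37
- 2×watch + 1×statuette: weight 12, value 34
- 1×ring box + 1×statuette: weight 13, value 34
- 1×watch + 1×statuette: weight 9, value 31
Best: $37.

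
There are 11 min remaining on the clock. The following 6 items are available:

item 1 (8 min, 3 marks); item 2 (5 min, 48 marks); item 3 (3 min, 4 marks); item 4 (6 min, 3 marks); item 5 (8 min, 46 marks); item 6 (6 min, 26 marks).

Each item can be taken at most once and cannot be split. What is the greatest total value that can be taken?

Check high-value combinations within 11 min:
- item 2+item 6: time 5+6=11, value 48+26=74
- item 2+item 3: time 5+3=8, value 48+4=52
- item 2+item 4: time 5+6=11, value 48+3=51
- item 3+item 5: time 3+8=11, value 4+46=50
- item 2: time 5, value 48
Best: 74 marks.

74 marks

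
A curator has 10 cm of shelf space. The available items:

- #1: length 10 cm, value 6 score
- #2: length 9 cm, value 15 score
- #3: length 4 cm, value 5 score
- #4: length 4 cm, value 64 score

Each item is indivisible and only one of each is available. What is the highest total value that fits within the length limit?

Check high-value combinations within 10 cm:
- #3+#4: length 4+4=8, value 5+64=69
- #4: length 4, value 64
- #2: length 9, value 15
- #1: length 10, value 6
- #3: length 4, value 5
Best: 69 score.

69 score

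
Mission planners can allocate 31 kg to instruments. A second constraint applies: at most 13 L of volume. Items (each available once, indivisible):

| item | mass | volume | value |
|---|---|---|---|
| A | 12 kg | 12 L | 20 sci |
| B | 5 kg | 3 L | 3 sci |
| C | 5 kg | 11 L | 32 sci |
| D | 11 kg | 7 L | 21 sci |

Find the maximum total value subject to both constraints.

Feasible sets respecting both limits:
- C: mass 5, volume 11, value 32
- B+D: mass 16, volume 10, value 24
- D: mass 11, volume 7, value 21
Best: 32 sci.

32 sci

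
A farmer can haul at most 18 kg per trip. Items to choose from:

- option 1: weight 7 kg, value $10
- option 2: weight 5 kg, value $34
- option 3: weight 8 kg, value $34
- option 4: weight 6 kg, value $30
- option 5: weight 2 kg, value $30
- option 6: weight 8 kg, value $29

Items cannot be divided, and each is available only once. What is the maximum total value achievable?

$98

Check high-value combinations within 18 kg:
- option 2+option 3+option 5: weight 5+8+2=15, value 34+34+30=98
- option 2+option 4+option 5: weight 5+6+2=13, value 34+30+30=94
- option 3+option 4+option 5: weight 8+6+2=16, value 34+30+30=94
- option 2+option 5+option 6: weight 5+2+8=15, value 34+30+29=93
- option 3+option 5+option 6: weight 8+2+8=18, value 34+30+29=93
Best: $98.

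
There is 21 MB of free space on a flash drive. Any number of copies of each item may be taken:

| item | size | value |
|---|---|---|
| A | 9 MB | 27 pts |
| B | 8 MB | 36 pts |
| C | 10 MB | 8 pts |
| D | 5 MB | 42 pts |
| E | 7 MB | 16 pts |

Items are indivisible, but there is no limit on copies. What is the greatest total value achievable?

Best value-per-unit is D at 42/5, and filling with it alone uses size 4×5=20. No mix of the others beats 4×42 = 168.

168 pts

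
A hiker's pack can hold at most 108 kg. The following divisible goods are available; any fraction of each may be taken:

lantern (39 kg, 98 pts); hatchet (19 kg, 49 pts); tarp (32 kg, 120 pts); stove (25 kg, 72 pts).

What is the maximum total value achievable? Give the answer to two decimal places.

Take in order of value per unit:
- tarp (120/32 per unit): all 32 → value 120, running total 120.00
- stove (72/25 per unit): all 25 → value 72, running total 192.00
- hatchet (49/19 per unit): all 19 → value 49, running total 241.00
- lantern (98/39 per unit): 32 of 39 → value 32×98/39 = 80.4103, running total 321.41
Total 321.41.

321.41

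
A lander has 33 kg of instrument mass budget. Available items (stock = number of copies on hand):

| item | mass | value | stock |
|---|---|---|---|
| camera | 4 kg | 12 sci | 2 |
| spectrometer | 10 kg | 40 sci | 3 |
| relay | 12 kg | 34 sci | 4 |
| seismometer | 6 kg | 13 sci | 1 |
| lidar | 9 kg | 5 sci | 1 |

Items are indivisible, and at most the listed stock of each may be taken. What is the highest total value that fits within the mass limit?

120 sci

Best selections within mass 33 and stock limits:
- 3×spectrometer: mass 30, value 120
- 2×spectrometer + 1×relay: mass 32, value 114
- 1×camera + 2×spectrometer + 1×seismometer: mass 30, value 105
Best: 120 sci.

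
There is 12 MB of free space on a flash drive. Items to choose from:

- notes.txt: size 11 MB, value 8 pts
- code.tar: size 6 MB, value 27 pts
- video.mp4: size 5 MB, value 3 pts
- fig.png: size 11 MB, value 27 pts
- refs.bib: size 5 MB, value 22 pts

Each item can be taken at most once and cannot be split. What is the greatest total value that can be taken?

49 pts

Check high-value combinations within 12 MB:
- code.tar+refs.bib: size 6+5=11, value 27+22=49
- code.tar+video.mp4: size 6+5=11, value 27+3=30
- code.tar: size 6, value 27
- fig.png: size 11, value 27
Best: 49 pts.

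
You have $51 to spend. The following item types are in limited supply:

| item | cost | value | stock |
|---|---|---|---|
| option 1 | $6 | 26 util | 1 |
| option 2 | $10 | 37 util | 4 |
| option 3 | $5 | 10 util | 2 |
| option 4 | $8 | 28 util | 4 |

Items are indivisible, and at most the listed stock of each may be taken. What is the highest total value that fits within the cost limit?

184 util

Top feasible selections:
- 1×option 1 + 2×option 2 + 3×option 4: cost 50, value 184
- 1×option 1 + 4×option 2 + 1×option 3: cost 51, value 184
- 3×option 2 + 1×option 3 + 2×option 4: cost 51, value 177
Best: 184 util.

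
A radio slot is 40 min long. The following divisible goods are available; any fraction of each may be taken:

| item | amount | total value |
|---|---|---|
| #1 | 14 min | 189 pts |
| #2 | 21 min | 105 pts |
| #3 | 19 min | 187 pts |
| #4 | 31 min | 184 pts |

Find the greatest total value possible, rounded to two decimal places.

Take in order of value per unit:
- #1 (189/14 per unit): all 14 → value 189, running total 189.00
- #3 (187/19 per unit): all 19 → value 187, running total 376.00
- #4 (184/31 per unit): 7 of 31 → value 7×184/31 = 41.5484, running total 417.55
Total 417.55.

417.55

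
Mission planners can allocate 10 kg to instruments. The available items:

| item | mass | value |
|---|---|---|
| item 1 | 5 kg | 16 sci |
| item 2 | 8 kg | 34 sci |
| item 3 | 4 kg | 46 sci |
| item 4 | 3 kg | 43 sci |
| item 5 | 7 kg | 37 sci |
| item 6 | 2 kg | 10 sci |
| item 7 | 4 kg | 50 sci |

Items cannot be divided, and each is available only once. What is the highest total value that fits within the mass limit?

106 sci

Check high-value combinations within 10 kg:
- item 3+item 6+item 7: mass 4+2+4=10, value 46+10+50=106
- item 4+item 6+item 7: mass 3+2+4=9, value 43+10+50=103
- item 3+item 4+item 6: mass 4+3+2=9, value 46+43+10=99
- item 3+item 7: mass 4+4=8, value 46+50=96
- item 4+item 7: mass 3+4=7, value 43+50=93
Best: 106 sci.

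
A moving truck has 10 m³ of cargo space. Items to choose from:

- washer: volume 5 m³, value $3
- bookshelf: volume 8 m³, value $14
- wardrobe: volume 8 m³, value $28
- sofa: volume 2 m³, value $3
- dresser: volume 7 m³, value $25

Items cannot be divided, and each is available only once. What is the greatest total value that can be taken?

$31

Check high-value combinations within 10 m³:
- wardrobe+sofa: volume 8+2=10, value 28+3=31
- wardrobe: volume 8, value 28
- sofa+dresser: volume 2+7=9, value 3+25=28
- dresser: volume 7, value 25
- bookshelf+sofa: volume 8+2=10, value 14+3=17
Best: $31.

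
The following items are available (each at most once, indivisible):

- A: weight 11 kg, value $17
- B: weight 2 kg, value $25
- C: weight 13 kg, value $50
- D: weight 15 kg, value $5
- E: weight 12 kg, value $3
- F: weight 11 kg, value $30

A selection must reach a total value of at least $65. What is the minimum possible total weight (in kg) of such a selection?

15

Subsets with value ≥ 65, sorted by total weight:
- B+C: weight 15, value 75
- C+F: weight 24, value 80
- A+B+F: weight 24, value 72
- A+C: weight 24, value 67
Minimum weight: 15 kg.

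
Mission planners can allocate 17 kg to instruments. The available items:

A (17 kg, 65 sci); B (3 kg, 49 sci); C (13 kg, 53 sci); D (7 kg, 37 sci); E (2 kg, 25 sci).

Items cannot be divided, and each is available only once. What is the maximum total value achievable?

111 sci

This is a 0/1 knapsack; check combinations near the capacity.
- B+D+E: mass 3+7+2=12, value 49+37+25=111
- B+C: mass 3+13=16, value 49+53=102
- B+D: mass 3+7=10, value 49+37=86
Best: 111 sci.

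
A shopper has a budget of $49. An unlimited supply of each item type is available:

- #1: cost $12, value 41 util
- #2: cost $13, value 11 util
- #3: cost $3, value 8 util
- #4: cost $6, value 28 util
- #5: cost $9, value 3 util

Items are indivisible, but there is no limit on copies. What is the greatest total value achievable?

Best value-per-unit is #4 at 28/6, and filling with it alone uses cost 8×6=48. No mix of the others beats 8×28 = 224.

224 util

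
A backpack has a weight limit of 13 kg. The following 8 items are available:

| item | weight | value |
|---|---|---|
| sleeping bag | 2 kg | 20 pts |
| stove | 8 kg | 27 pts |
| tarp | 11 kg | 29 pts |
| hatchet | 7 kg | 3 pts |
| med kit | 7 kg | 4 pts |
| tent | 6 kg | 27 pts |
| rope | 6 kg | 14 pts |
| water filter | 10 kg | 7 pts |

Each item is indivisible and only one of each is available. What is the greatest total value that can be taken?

This is a 0/1 knapsack; check combinations near the capacity.
- sleeping bag+tarp: weight 2+11=13, value 20+29=49
- sleeping bag+tent: weight 2+6=8, value 20+27=47
- sleeping bag+stove: weight 2+8=10, value 20+27=47
Best: 49 pts.

49 pts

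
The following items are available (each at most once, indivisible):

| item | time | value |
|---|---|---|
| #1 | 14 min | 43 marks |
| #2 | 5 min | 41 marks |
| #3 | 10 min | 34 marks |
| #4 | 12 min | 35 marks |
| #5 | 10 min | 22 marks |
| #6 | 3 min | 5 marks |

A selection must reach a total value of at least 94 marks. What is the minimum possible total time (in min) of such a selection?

Subsets with value ≥ 94, sorted by total time:
- #2+#3+#5: time 25, value 97
- #2+#3+#4: time 27, value 110
- #2+#4+#5: time 27, value 98
Minimum time: 25 min.

25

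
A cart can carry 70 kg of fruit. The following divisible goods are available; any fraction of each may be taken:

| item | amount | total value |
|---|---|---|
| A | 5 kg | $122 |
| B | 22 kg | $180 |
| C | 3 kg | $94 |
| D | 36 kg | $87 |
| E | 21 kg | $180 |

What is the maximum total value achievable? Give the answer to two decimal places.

621.92

Take in order of value per unit:
- C (94/3 per unit): all 3 → value 94, running total 94.00
- A (122/5 per unit): all 5 → value 122, running total 216.00
- E (180/21 per unit): all 21 → value 180, running total 396.00
- B (180/22 per unit): all 22 → value 180, running total 576.00
- D (87/36 per unit): 19 of 36 → value 19×87/36 = 45.9167, running total 621.92
Total 621.92.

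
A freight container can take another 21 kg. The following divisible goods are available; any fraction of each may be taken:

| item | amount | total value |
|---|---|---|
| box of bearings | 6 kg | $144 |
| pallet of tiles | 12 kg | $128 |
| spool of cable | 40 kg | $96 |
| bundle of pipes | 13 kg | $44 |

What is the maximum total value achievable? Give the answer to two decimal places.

282.15

Take in order of value per unit:
- box of bearings (144/6 per unit): all 6 → value 144, running total 144.00
- pallet of tiles (128/12 per unit): all 12 → value 128, running total 272.00
- bundle of pipes (44/13 per unit): 3 of 13 → value 3×44/13 = 10.1538, running total 282.15
Total 282.15.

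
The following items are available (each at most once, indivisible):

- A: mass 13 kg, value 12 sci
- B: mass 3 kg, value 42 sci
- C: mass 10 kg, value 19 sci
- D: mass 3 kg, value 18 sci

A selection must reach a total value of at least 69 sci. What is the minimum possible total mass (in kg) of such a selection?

Subsets with value ≥ 69, sorted by total mass:
- B+C+D: mass 16, value 79
- A+B+D: mass 19, value 72
Minimum mass: 16 kg.

16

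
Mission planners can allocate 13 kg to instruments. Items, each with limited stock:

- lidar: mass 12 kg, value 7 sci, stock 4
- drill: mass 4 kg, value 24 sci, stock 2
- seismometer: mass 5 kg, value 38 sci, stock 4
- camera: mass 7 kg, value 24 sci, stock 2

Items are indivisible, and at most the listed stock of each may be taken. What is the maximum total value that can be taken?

Best selections within mass 13 and stock limits:
- 2×drill + 1×seismometer: mass 13, value 86
- 2×seismometer: mass 10, value 76
- 1×drill + 1×seismometer: mass 9, value 62
Best: 86 sci.

86 sci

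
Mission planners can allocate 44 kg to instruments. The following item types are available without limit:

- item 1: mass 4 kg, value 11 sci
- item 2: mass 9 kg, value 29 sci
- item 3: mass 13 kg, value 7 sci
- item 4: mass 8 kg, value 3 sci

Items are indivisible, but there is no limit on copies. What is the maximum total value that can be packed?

138 sci

Best value-per-unit is item 2 at 29/9; filling with it alone gives 4×29 = 116.
Optimal mix: 2×item 1 + 4×item 2 → mass 44, value 138.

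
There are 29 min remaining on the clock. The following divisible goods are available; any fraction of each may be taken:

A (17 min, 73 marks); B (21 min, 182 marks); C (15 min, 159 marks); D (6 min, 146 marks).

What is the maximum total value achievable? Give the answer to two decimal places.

Take in order of value per unit:
- D (146/6 per unit): all 6 → value 146, running total 146.00
- C (159/15 per unit): all 15 → value 159, running total 305.00
- B (182/21 per unit): 8 of 21 → value 8×182/21 = 69.3333, running total 374.33
Total 374.33.

374.33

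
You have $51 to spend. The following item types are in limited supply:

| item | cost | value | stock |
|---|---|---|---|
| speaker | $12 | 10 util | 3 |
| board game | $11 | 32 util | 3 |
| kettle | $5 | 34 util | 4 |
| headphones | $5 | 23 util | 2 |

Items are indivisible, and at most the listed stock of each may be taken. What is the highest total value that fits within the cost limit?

223 util

Best selections within cost 51 and stock limits:
- 2×board game + 4×kettle + 1×headphones: cost 47, value 223
- 1×board game + 4×kettle + 2×headphones: cost 41, value 214
- 2×board game + 3×kettle + 2×headphones: cost 47, value 212
Best: 223 util.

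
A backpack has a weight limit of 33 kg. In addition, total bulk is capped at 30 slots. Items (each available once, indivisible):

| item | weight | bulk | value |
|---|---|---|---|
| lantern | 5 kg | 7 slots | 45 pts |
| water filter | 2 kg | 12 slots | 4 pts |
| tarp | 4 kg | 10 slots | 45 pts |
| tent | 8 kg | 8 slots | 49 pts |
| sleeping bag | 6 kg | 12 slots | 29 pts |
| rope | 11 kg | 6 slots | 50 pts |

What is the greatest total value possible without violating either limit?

144 pts

Feasible sets respecting both limits:
- lantern+tent+rope: weight 24, bulk 21, value 144
- tarp+tent+rope: weight 23, bulk 24, value 144
- lantern+tarp+rope: weight 20, bulk 23, value 140
Best: 144 pts.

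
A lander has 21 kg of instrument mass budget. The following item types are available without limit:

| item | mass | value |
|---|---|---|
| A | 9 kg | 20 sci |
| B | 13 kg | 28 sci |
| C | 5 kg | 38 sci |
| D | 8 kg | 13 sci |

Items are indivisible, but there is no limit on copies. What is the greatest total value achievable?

152 sci

Best value-per-unit is C at 38/5, and filling with it alone uses mass 4×5=20. No mix of the others beats 4×38 = 152.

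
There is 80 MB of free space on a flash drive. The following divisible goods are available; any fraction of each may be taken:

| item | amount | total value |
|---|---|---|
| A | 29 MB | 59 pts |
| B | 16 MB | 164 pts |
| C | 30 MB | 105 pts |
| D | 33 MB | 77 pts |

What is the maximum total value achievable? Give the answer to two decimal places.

Take in order of value per unit:
- B (164/16 per unit): all 16 → value 164, running total 164.00
- C (105/30 per unit): all 30 → value 105, running total 269.00
- D (77/33 per unit): all 33 → value 77, running total 346.00
- A (59/29 per unit): 1 of 29 → value 1×59/29 = 2.0345, running total 348.03
Total 348.03.

348.03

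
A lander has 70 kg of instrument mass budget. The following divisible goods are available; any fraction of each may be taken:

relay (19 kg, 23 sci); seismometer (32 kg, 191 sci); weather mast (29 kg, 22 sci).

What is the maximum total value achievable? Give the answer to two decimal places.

228.41

Take in order of value per unit:
- seismometer (191/32 per unit): all 32 → value 191, running total 191.00
- relay (23/19 per unit): all 19 → value 23, running total 214.00
- weather mast (22/29 per unit): 19 of 29 → value 19×22/29 = 14.4138, running total 228.41
Total 228.41.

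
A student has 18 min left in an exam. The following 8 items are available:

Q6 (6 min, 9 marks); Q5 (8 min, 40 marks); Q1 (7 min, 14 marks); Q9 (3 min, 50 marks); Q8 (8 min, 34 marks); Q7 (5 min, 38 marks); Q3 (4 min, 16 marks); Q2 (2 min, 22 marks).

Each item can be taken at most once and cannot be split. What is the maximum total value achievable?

Check high-value combinations within 18 min:
- Q5+Q9+Q7+Q2: time 8+3+5+2=18, value 40+50+38+22=150
- Q9+Q8+Q7+Q2: time 3+8+5+2=18, value 50+34+38+22=144
- Q5+Q9+Q7: time 8+3+5=16, value 40+50+38=128
- Q5+Q9+Q3+Q2: time 8+3+4+2=17, value 40+50+16+22=128
Best: 150 marks.

150 marks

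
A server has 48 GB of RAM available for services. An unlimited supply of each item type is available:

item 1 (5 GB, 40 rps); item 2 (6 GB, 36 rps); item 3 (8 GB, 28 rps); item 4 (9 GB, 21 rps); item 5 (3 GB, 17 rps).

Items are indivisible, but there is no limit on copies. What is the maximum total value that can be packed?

377 rps

Best value-per-unit is item 1 at 40/5; filling with it alone gives 9×40 = 360.
Optimal mix: 9×item 1 + 1×item 5 → memory 48, value 377.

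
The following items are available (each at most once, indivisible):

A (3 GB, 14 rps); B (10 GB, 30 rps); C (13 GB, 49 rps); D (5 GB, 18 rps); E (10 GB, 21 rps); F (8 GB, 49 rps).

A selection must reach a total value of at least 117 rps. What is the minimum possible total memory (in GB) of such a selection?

29

Subsets with value ≥ 117, sorted by total memory:
- A+C+D+F: memory 29, value 130
- B+C+F: memory 31, value 128
- C+E+F: memory 31, value 119
- B+D+E+F: memory 33, value 118
Minimum memory: 29 GB.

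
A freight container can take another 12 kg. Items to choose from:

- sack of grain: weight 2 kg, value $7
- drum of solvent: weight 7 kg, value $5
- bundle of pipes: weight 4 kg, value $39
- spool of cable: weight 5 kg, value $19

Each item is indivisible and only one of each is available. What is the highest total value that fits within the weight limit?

This is a 0/1 knapsack; check combinations near the capacity.
- sack of grain+bundle of pipes+spool of cable: weight 2+4+5=11, value 7+39+19=65
- bundle of pipes+spool of cable: weight 4+5=9, value 39+19=58
- sack of grain+bundle of pipes: weight 2+4=6, value 7+39=46
Best: $65.

$65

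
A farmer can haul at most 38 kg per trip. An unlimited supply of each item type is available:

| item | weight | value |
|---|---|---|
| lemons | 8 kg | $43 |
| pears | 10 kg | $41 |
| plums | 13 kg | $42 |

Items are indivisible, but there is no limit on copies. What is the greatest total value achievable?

Best value-per-unit is lemons at 43/8, and filling with it alone uses weight 4×8=32. No mix of the others beats 4×43 = 172.

$172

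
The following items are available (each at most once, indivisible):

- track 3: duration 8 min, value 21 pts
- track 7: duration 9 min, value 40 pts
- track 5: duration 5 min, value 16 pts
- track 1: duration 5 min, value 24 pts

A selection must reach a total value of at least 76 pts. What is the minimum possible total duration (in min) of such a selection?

19

Subsets with value ≥ 76, sorted by total duration:
- track 7+track 5+track 1: duration 19, value 80
- track 3+track 7+track 1: duration 22, value 85
- track 3+track 7+track 5: duration 22, value 77
- track 3+track 7+track 5+track 1: duration 27, value 101
Minimum duration: 19 min.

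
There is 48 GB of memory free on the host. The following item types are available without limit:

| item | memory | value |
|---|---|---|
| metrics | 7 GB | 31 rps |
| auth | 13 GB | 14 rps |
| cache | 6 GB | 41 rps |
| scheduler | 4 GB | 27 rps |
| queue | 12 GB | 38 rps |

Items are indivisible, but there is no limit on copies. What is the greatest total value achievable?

Best value-per-unit is cache at 41/6, and filling with it alone uses memory 8×6=48. No mix of the others beats 8×41 = 328.

328 rps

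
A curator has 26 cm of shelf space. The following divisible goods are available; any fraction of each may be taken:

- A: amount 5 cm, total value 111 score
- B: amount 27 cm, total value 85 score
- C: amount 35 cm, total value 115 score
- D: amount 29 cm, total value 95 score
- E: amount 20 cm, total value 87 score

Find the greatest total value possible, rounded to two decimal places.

Take in order of value per unit:
- A (111/5 per unit): all 5 → value 111, running total 111.00
- E (87/20 per unit): all 20 → value 87, running total 198.00
- C (115/35 per unit): 1 of 35 → value 1×115/35 = 3.2857, running total 201.29
Total 201.29.

201.29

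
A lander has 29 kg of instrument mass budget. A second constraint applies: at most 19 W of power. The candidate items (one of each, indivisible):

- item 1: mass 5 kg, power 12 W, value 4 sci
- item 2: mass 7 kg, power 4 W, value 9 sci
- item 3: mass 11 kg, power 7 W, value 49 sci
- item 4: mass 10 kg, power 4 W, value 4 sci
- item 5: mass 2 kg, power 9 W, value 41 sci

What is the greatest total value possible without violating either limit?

Feasible sets respecting both limits:
- item 3+item 5: mass 13, power 16, value 90
- item 2+item 3+item 4: mass 28, power 15, value 62
- item 2+item 3: mass 18, power 11, value 58
- item 2+item 4+item 5: mass 19, power 17, value 54
Best: 90 sci.

90 sci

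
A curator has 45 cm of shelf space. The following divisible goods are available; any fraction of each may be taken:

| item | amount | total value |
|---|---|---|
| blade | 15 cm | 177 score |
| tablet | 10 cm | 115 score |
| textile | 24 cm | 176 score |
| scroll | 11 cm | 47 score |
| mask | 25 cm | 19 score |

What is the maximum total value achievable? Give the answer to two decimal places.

438.67

Take in order of value per unit:
- blade (177/15 per unit): all 15 → value 177, running total 177.00
- tablet (115/10 per unit): all 10 → value 115, running total 292.00
- textile (176/24 per unit): 20 of 24 → value 20×176/24 = 146.6667, running total 438.67
Total 438.67.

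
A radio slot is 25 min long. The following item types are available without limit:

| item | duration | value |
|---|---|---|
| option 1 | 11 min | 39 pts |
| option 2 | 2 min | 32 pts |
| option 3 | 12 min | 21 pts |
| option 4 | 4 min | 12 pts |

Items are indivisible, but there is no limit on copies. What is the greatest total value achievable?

384 pts

Best value-per-unit is option 2 at 32/2, and filling with it alone uses duration 12×2=24. No mix of the others beats 12×32 = 384.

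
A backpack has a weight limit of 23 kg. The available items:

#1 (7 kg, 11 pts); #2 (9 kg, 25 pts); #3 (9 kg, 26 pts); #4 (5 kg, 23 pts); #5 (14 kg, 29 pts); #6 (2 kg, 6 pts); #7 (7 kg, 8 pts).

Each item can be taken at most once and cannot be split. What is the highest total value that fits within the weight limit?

74 pts

Check high-value combinations within 23 kg:
- #2+#3+#4: weight 9+9+5=23, value 25+26+23=74
- #1+#3+#4+#6: weight 7+9+5+2=23, value 11+26+23+6=66
- #1+#2+#4+#6: weight 7+9+5+2=23, value 11+25+23+6=65
Best: 74 pts.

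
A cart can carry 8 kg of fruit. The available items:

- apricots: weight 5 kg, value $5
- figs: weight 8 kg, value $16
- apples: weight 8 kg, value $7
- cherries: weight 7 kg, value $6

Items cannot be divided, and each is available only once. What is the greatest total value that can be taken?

Check high-value combinations within 8 kg:
- figs: weight 8, value 16
- apples: weight 8, value 7
- cherries: weight 7, value 6
Best: $16.

$16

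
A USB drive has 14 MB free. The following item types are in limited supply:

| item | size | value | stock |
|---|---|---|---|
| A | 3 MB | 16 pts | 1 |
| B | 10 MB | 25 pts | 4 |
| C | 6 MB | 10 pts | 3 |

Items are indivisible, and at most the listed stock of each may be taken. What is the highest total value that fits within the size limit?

Best selections within size 14 and stock limits:
- 1×A + 1×B: size 13, value 41
- 1×A + 1×C: size 9, value 26
- 1×B: size 10, value 25
Best: 41 pts.

41 pts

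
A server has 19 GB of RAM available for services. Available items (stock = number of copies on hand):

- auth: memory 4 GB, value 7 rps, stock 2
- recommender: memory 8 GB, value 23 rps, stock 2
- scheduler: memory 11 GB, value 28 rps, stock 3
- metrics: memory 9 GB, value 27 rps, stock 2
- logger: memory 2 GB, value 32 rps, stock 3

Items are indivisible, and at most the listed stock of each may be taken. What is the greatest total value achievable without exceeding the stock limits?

130 rps

Top feasible selections:
- 1×auth + 1×metrics + 3×logger: memory 19, value 130
- 1×auth + 1×recommender + 3×logger: memory 18, value 126
Best: 130 rps.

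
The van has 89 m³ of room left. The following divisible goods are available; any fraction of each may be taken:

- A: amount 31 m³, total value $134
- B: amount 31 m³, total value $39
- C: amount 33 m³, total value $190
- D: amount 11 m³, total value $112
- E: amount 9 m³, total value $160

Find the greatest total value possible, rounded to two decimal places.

602.29

Take in order of value per unit:
- E (160/9 per unit): all 9 → value 160, running total 160.00
- D (112/11 per unit): all 11 → value 112, running total 272.00
- C (190/33 per unit): all 33 → value 190, running total 462.00
- A (134/31 per unit): all 31 → value 134, running total 596.00
- B (39/31 per unit): 5 of 31 → value 5×39/31 = 6.2903, running total 602.29
Total 602.29.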